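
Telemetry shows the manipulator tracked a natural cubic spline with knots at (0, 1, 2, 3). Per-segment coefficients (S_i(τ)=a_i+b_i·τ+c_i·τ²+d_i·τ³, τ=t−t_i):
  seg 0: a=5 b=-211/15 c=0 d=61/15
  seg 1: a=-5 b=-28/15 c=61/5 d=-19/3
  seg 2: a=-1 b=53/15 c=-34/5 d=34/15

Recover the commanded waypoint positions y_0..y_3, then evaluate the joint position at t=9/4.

y_0 = S_0(0) = a_0 = 5
y_1 = S_1(0) = a_1 = -5
y_2 = S_2(0) = a_2 = -1
y_3 = S_2(1) = -2
t_q=9/4 is in segment 2 (τ=1/4); S_2(τ)=-81/160

y_0=5 y_1=-5 y_2=-1 y_3=-2
S(9/4) = -81/160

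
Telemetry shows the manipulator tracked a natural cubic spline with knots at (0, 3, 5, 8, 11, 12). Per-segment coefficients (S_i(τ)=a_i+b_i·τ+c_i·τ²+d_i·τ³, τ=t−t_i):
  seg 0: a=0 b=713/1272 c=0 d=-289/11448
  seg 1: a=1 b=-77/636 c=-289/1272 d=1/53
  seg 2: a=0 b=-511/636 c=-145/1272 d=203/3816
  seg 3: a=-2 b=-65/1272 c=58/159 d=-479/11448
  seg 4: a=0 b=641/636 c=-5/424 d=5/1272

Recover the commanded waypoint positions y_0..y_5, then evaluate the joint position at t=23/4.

y_0 = S_0(0) = a_0 = 0
y_1 = S_1(0) = a_1 = 1
y_2 = S_2(0) = a_2 = 0
y_3 = S_3(0) = a_3 = -2
y_4 = S_4(0) = a_4 = 0
y_5 = S_4(1) = 1
t_q=23/4 is in segment 2 (τ=3/4); S_2(τ)=-17483/27136

y_0=0 y_1=1 y_2=0 y_3=-2 y_4=0 y_5=1
S(23/4) = -17483/27136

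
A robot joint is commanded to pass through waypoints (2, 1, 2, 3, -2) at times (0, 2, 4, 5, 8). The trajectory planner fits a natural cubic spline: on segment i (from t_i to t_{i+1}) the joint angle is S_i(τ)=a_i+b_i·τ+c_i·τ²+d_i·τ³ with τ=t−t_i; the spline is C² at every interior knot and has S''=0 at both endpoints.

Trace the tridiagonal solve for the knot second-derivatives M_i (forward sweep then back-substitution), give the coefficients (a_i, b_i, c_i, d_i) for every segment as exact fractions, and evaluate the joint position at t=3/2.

Δ: Δ0=-1/2, Δ1=1/2, Δ2=1, Δ3=-5/3
row 1: diag=8, rhs=6; c'=1/4, d'=3/4
row 2: denom=6−2·1/4=11/2; d'=(3−2·3/4)/(11/2)=3/11
row 3: denom=8−1·2/11=86/11; d'=(-16−1·3/11)/(86/11)=-179/86
back: M3=-179/86
back: M2=3/11−2/11·-179/86=28/43
back: M1=3/4−1/4·28/43=101/172
M: M0=0, M1=101/172, M2=28/43, M3=-179/86, M4=0
seg 0: a=2, c=M0/2=0, d=(M1−M0)/(6·2)=101/2064, b=Δ0−h0·(2M0+M1)/6=-359/516
seg 1: a=1, c=M1/2=101/344, d=(M2−M1)/(6·2)=11/2064, b=Δ1−h1·(2M1+M2)/6=-14/129
seg 2: a=2, c=M2/2=14/43, d=(M3−M2)/(6·1)=-235/516, b=Δ2−h2·(2M2+M3)/6=583/516
seg 3: a=3, c=M3/2=-179/172, d=(M4−M3)/(6·3)=179/1548, b=Δ3−h3·(2M3+M4)/6=107/258
t_q=3/2 → seg 0, τ=3/2; S=2+-359/516·τ+0·τ²+101/2064·τ³=6173/5504

  seg 0: a=2 b=-359/516 c=0 d=101/2064
  seg 1: a=1 b=-14/129 c=101/344 d=11/2064
  seg 2: a=2 b=583/516 c=14/43 d=-235/516
  seg 3: a=3 b=107/258 c=-179/172 d=179/1548
S(3/2) = 6173/5504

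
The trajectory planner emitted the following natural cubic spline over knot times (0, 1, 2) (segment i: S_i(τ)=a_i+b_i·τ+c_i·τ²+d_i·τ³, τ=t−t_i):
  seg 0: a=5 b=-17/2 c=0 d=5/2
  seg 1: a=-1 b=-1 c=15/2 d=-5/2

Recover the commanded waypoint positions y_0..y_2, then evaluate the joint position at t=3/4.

y_0=5 y_1=-1 y_2=3
S(3/4) = -41/128

y_0 = S_0(0) = a_0 = 5
y_1 = S_1(0) = a_1 = -1
y_2 = S_1(1) = 3
t_q=3/4 is in segment 0 (τ=3/4); S_0(τ)=-41/128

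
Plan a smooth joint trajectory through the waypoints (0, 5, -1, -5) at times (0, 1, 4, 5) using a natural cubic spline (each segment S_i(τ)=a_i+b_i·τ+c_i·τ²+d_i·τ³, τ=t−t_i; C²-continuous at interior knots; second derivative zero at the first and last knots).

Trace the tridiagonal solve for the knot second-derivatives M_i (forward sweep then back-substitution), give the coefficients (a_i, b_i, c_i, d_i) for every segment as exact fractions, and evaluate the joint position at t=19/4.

  seg 0: a=0 b=65/11 c=0 d=-10/11
  seg 1: a=5 b=35/11 c=-30/11 d=1/3
  seg 2: a=-1 b=-46/11 c=3/11 d=-1/11
S(19/4) = -2831/704

Δ: Δ0=5, Δ1=-2, Δ2=-4
row 1: diag=8, rhs=-42; c'=3/8, d'=-21/4
row 2: denom=8−3·3/8=55/8; d'=(-12−3·-21/4)/(55/8)=6/11
back: M2=6/11
back: M1=-21/4−3/8·6/11=-60/11
M: M0=0, M1=-60/11, M2=6/11, M3=0
seg 0: a=0, c=M0/2=0, d=(M1−M0)/(6·1)=-10/11, b=Δ0−h0·(2M0+M1)/6=65/11
seg 1: a=5, c=M1/2=-30/11, d=(M2−M1)/(6·3)=1/3, b=Δ1−h1·(2M1+M2)/6=35/11
seg 2: a=-1, c=M2/2=3/11, d=(M3−M2)/(6·1)=-1/11, b=Δ2−h2·(2M2+M3)/6=-46/11
t_q=19/4 → seg 2, τ=3/4; S=-1+-46/11·τ+3/11·τ²+-1/11·τ³=-2831/704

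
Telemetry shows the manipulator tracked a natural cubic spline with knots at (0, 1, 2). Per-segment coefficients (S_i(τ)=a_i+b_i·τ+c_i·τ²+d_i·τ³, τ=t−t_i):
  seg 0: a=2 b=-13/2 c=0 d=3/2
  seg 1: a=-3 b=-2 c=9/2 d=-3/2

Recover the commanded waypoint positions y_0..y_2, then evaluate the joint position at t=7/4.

y_0=2 y_1=-3 y_2=-2
S(7/4) = -333/128

y_0 = S_0(0) = a_0 = 2
y_1 = S_1(0) = a_1 = -3
y_2 = S_1(1) = -2
t_q=7/4 is in segment 1 (τ=3/4); S_1(τ)=-333/128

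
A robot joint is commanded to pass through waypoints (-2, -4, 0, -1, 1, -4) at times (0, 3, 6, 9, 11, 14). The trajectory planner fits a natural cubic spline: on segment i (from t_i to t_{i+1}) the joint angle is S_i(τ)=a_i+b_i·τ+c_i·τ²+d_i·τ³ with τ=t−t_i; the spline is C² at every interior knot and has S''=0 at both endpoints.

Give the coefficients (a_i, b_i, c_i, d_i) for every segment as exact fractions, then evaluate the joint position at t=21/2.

Δ: Δ0=-2/3, Δ1=4/3, Δ2=-1/3, Δ3=1, Δ4=-5/3
row 1: diag=12, rhs=12; c'=1/4, d'=1
row 2: denom=12−3·1/4=45/4; d'=(-10−3·1)/(45/4)=-52/45
row 3: denom=10−3·4/15=46/5; d'=(8−3·-52/45)/(46/5)=86/69
row 4: denom=10−2·5/23=220/23; d'=(-16−2·86/69)/(220/23)=-29/15
back: M4=-29/15
back: M3=86/69−5/23·-29/15=5/3
back: M2=-52/45−4/15·5/3=-8/5
back: M1=1−1/4·-8/5=7/5
M: M0=0, M1=7/5, M2=-8/5, M3=5/3, M4=-29/15, M5=0
seg 0: a=-2, c=M0/2=0, d=(M1−M0)/(6·3)=7/90, b=Δ0−h0·(2M0+M1)/6=-41/30
seg 1: a=-4, c=M1/2=7/10, d=(M2−M1)/(6·3)=-1/6, b=Δ1−h1·(2M1+M2)/6=11/15
seg 2: a=0, c=M2/2=-4/5, d=(M3−M2)/(6·3)=49/270, b=Δ2−h2·(2M2+M3)/6=13/30
seg 3: a=-1, c=M3/2=5/6, d=(M4−M3)/(6·2)=-3/10, b=Δ3−h3·(2M3+M4)/6=8/15
seg 4: a=1, c=M4/2=-29/30, d=(M5−M4)/(6·3)=29/270, b=Δ4−h4·(2M4+M5)/6=4/15
t_q=21/2 → seg 3, τ=3/2; S=-1+8/15·τ+5/6·τ²+-3/10·τ³=53/80

  seg 0: a=-2 b=-41/30 c=0 d=7/90
  seg 1: a=-4 b=11/15 c=7/10 d=-1/6
  seg 2: a=0 b=13/30 c=-4/5 d=49/270
  seg 3: a=-1 b=8/15 c=5/6 d=-3/10
  seg 4: a=1 b=4/15 c=-29/30 d=29/270
S(21/2) = 53/80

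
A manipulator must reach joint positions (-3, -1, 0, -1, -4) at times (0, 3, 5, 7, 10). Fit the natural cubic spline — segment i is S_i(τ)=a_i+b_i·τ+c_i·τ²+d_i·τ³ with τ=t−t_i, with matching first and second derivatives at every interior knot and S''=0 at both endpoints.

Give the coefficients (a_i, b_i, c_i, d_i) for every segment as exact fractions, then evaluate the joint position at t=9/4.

  seg 0: a=-3 b=29/45 c=0 d=1/405
  seg 1: a=-1 b=32/45 c=1/45 d=-23/360
  seg 2: a=0 b=1/30 c=-13/36 d=17/360
  seg 3: a=-1 b=-38/45 c=-7/90 d=7/810
S(9/4) = -487/320

Δ: Δ0=2/3, Δ1=1/2, Δ2=-1/2, Δ3=-1
row 1: diag=10, rhs=-1; c'=1/5, d'=-1/10
row 2: denom=8−2·1/5=38/5; d'=(-6−2·-1/10)/(38/5)=-29/38
row 3: denom=10−2·5/19=180/19; d'=(-3−2·-29/38)/(180/19)=-7/45
back: M3=-7/45
back: M2=-29/38−5/19·-7/45=-13/18
back: M1=-1/10−1/5·-13/18=2/45
M: M0=0, M1=2/45, M2=-13/18, M3=-7/45, M4=0
seg 0: a=-3, c=M0/2=0, d=(M1−M0)/(6·3)=1/405, b=Δ0−h0·(2M0+M1)/6=29/45
seg 1: a=-1, c=M1/2=1/45, d=(M2−M1)/(6·2)=-23/360, b=Δ1−h1·(2M1+M2)/6=32/45
seg 2: a=0, c=M2/2=-13/36, d=(M3−M2)/(6·2)=17/360, b=Δ2−h2·(2M2+M3)/6=1/30
seg 3: a=-1, c=M3/2=-7/90, d=(M4−M3)/(6·3)=7/810, b=Δ3−h3·(2M3+M4)/6=-38/45
t_q=9/4 → seg 0, τ=9/4; S=-3+29/45·τ+0·τ²+1/405·τ³=-487/320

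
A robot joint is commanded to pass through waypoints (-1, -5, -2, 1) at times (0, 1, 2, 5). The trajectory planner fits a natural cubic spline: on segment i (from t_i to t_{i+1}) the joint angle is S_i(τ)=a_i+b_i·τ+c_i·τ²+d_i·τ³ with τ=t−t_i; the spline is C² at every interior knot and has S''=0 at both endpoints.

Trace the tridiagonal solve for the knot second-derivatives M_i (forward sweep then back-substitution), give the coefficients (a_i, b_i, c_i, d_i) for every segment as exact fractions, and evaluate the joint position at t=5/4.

  seg 0: a=-1 b=-182/31 c=0 d=58/31
  seg 1: a=-5 b=-8/31 c=174/31 d=-73/31
  seg 2: a=-2 b=121/31 c=-45/31 d=5/31
S(5/4) = -9425/1984

Δ: Δ0=-4, Δ1=3, Δ2=1
row 1: diag=4, rhs=42; c'=1/4, d'=21/2
row 2: denom=8−1·1/4=31/4; d'=(-12−1·21/2)/(31/4)=-90/31
back: M2=-90/31
back: M1=21/2−1/4·-90/31=348/31
M: M0=0, M1=348/31, M2=-90/31, M3=0
seg 0: a=-1, c=M0/2=0, d=(M1−M0)/(6·1)=58/31, b=Δ0−h0·(2M0+M1)/6=-182/31
seg 1: a=-5, c=M1/2=174/31, d=(M2−M1)/(6·1)=-73/31, b=Δ1−h1·(2M1+M2)/6=-8/31
seg 2: a=-2, c=M2/2=-45/31, d=(M3−M2)/(6·3)=5/31, b=Δ2−h2·(2M2+M3)/6=121/31
t_q=5/4 → seg 1, τ=1/4; S=-5+-8/31·τ+174/31·τ²+-73/31·τ³=-9425/1984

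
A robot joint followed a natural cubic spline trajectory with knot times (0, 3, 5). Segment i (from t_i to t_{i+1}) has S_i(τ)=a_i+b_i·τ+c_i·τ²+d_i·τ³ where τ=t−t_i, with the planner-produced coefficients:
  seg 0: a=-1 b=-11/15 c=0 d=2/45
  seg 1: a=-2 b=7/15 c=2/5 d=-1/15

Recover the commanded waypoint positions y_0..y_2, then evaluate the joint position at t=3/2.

y_0 = S_0(0) = a_0 = -1
y_1 = S_1(0) = a_1 = -2
y_2 = S_1(2) = 0
t_q=3/2 is in segment 0 (τ=3/2); S_0(τ)=-39/20

y_0=-1 y_1=-2 y_2=0
S(3/2) = -39/20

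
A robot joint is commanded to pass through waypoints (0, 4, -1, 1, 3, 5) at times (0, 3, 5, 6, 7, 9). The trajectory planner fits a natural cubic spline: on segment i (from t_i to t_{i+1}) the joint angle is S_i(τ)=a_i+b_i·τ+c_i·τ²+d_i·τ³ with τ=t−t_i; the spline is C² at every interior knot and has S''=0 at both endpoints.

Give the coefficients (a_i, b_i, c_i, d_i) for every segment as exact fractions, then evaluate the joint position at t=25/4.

  seg 0: a=0 b=11311/3684 c=0 d=-237/1228
  seg 1: a=4 b=-3943/1842 c=-2133/1228 d=5737/7368
  seg 2: a=-1 b=235/921 c=901/307 d=-1096/921
  seg 3: a=1 b=2353/921 c=-195/307 d=74/921
  seg 4: a=3 b=1405/921 c=-121/307 d=121/1842
S(25/4) = 15721/9824

Δ: Δ0=4/3, Δ1=-5/2, Δ2=2, Δ3=2, Δ4=1
row 1: diag=10, rhs=-23; c'=1/5, d'=-23/10
row 2: denom=6−2·1/5=28/5; d'=(27−2·-23/10)/(28/5)=79/14
row 3: denom=4−1·5/28=107/28; d'=(0−1·79/14)/(107/28)=-158/107
row 4: denom=6−1·28/107=614/107; d'=(-6−1·-158/107)/(614/107)=-242/307
back: M4=-242/307
back: M3=-158/107−28/107·-242/307=-390/307
back: M2=79/14−5/28·-390/307=1802/307
back: M1=-23/10−1/5·1802/307=-2133/614
M: M0=0, M1=-2133/614, M2=1802/307, M3=-390/307, M4=-242/307, M5=0
seg 0: a=0, c=M0/2=0, d=(M1−M0)/(6·3)=-237/1228, b=Δ0−h0·(2M0+M1)/6=11311/3684
seg 1: a=4, c=M1/2=-2133/1228, d=(M2−M1)/(6·2)=5737/7368, b=Δ1−h1·(2M1+M2)/6=-3943/1842
seg 2: a=-1, c=M2/2=901/307, d=(M3−M2)/(6·1)=-1096/921, b=Δ2−h2·(2M2+M3)/6=235/921
seg 3: a=1, c=M3/2=-195/307, d=(M4−M3)/(6·1)=74/921, b=Δ3−h3·(2M3+M4)/6=2353/921
seg 4: a=3, c=M4/2=-121/307, d=(M5−M4)/(6·2)=121/1842, b=Δ4−h4·(2M4+M5)/6=1405/921
t_q=25/4 → seg 3, τ=1/4; S=1+2353/921·τ+-195/307·τ²+74/921·τ³=15721/9824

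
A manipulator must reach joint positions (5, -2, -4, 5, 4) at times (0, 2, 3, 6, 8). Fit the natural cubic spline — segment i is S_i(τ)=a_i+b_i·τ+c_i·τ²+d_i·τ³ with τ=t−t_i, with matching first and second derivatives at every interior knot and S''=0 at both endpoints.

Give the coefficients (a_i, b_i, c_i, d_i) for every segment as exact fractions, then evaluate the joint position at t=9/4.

  seg 0: a=5 b=-387/104 c=0 d=23/416
  seg 1: a=-2 b=-159/52 c=69/208 d=151/208
  seg 2: a=-4 b=-45/208 c=261/104 d=-23/48
  seg 3: a=5 b=99/52 c=-375/208 d=125/416
S(9/4) = -36373/13312

Δ: Δ0=-7/2, Δ1=-2, Δ2=3, Δ3=-1/2
row 1: diag=6, rhs=9; c'=1/6, d'=3/2
row 2: denom=8−1·1/6=47/6; d'=(30−1·3/2)/(47/6)=171/47
row 3: denom=10−3·18/47=416/47; d'=(-21−3·171/47)/(416/47)=-375/104
back: M3=-375/104
back: M2=171/47−18/47·-375/104=261/52
back: M1=3/2−1/6·261/52=69/104
M: M0=0, M1=69/104, M2=261/52, M3=-375/104, M4=0
seg 0: a=5, c=M0/2=0, d=(M1−M0)/(6·2)=23/416, b=Δ0−h0·(2M0+M1)/6=-387/104
seg 1: a=-2, c=M1/2=69/208, d=(M2−M1)/(6·1)=151/208, b=Δ1−h1·(2M1+M2)/6=-159/52
seg 2: a=-4, c=M2/2=261/104, d=(M3−M2)/(6·3)=-23/48, b=Δ2−h2·(2M2+M3)/6=-45/208
seg 3: a=5, c=M3/2=-375/208, d=(M4−M3)/(6·2)=125/416, b=Δ3−h3·(2M3+M4)/6=99/52
t_q=9/4 → seg 1, τ=1/4; S=-2+-159/52·τ+69/208·τ²+151/208·τ³=-36373/13312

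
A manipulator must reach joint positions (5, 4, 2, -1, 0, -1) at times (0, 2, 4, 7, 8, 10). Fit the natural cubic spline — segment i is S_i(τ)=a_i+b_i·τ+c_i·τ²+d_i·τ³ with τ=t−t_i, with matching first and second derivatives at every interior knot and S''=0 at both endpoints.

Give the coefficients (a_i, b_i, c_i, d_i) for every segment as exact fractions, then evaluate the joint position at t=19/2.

Δ: Δ0=-1/2, Δ1=-1, Δ2=-1, Δ3=1, Δ4=-1/2
row 1: diag=8, rhs=-3; c'=1/4, d'=-3/8
row 2: denom=10−2·1/4=19/2; d'=(0−2·-3/8)/(19/2)=3/38
row 3: denom=8−3·6/19=134/19; d'=(12−3·3/38)/(134/19)=447/268
row 4: denom=6−1·19/134=785/134; d'=(-9−1·447/268)/(785/134)=-2859/1570
back: M4=-2859/1570
back: M3=447/268−19/134·-2859/1570=1512/785
back: M2=3/38−6/19·1512/785=-831/1570
back: M1=-3/8−1/4·-831/1570=-381/1570
M: M0=0, M1=-381/1570, M2=-831/1570, M3=1512/785, M4=-2859/1570, M5=0
seg 0: a=5, c=M0/2=0, d=(M1−M0)/(6·2)=-127/6280, b=Δ0−h0·(2M0+M1)/6=-329/785
seg 1: a=4, c=M1/2=-381/3140, d=(M2−M1)/(6·2)=-15/628, b=Δ1−h1·(2M1+M2)/6=-1039/1570
seg 2: a=2, c=M2/2=-831/3140, d=(M3−M2)/(6·3)=257/1884, b=Δ2−h2·(2M2+M3)/6=-2251/1570
seg 3: a=-1, c=M3/2=756/785, d=(M4−M3)/(6·1)=-1961/3140, b=Δ3−h3·(2M3+M4)/6=2077/3140
seg 4: a=0, c=M4/2=-2859/3140, d=(M5−M4)/(6·2)=953/6280, b=Δ4−h4·(2M4+M5)/6=1121/1570
t_q=19/2 → seg 4, τ=3/2; S=0+1121/1570·τ+-2859/3140·τ²+953/6280·τ³=-4677/10048

  seg 0: a=5 b=-329/785 c=0 d=-127/6280
  seg 1: a=4 b=-1039/1570 c=-381/3140 d=-15/628
  seg 2: a=2 b=-2251/1570 c=-831/3140 d=257/1884
  seg 3: a=-1 b=2077/3140 c=756/785 d=-1961/3140
  seg 4: a=0 b=1121/1570 c=-2859/3140 d=953/6280
S(19/2) = -4677/10048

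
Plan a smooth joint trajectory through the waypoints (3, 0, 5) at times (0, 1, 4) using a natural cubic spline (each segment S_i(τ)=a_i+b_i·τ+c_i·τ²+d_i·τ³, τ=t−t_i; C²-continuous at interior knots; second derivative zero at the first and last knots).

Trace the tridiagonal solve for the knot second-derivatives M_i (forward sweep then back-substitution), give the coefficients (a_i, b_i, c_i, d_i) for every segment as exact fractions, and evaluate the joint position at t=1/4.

Δ: Δ0=-3, Δ1=5/3
row 1: diag=8, rhs=28; c'=3/8, d'=7/2
back: M1=7/2
M: M0=0, M1=7/2, M2=0
seg 0: a=3, c=M0/2=0, d=(M1−M0)/(6·1)=7/12, b=Δ0−h0·(2M0+M1)/6=-43/12
seg 1: a=0, c=M1/2=7/4, d=(M2−M1)/(6·3)=-7/36, b=Δ1−h1·(2M1+M2)/6=-11/6
t_q=1/4 → seg 0, τ=1/4; S=3+-43/12·τ+0·τ²+7/12·τ³=541/256

  seg 0: a=3 b=-43/12 c=0 d=7/12
  seg 1: a=0 b=-11/6 c=7/4 d=-7/36
S(1/4) = 541/256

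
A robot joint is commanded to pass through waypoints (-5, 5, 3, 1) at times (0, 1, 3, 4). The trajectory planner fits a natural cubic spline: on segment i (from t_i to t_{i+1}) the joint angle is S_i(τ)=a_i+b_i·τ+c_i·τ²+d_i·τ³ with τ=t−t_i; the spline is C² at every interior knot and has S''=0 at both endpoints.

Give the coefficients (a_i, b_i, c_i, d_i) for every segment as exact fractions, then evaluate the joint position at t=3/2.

Δ: Δ0=10, Δ1=-1, Δ2=-2
row 1: diag=6, rhs=-66; c'=1/3, d'=-11
row 2: denom=6−2·1/3=16/3; d'=(-6−2·-11)/(16/3)=3
back: M2=3
back: M1=-11−1/3·3=-12
M: M0=0, M1=-12, M2=3, M3=0
seg 0: a=-5, c=M0/2=0, d=(M1−M0)/(6·1)=-2, b=Δ0−h0·(2M0+M1)/6=12
seg 1: a=5, c=M1/2=-6, d=(M2−M1)/(6·2)=5/4, b=Δ1−h1·(2M1+M2)/6=6
seg 2: a=3, c=M2/2=3/2, d=(M3−M2)/(6·1)=-1/2, b=Δ2−h2·(2M2+M3)/6=-3
t_q=3/2 → seg 1, τ=1/2; S=5+6·τ+-6·τ²+5/4·τ³=213/32

  seg 0: a=-5 b=12 c=0 d=-2
  seg 1: a=5 b=6 c=-6 d=5/4
  seg 2: a=3 b=-3 c=3/2 d=-1/2
S(3/2) = 213/32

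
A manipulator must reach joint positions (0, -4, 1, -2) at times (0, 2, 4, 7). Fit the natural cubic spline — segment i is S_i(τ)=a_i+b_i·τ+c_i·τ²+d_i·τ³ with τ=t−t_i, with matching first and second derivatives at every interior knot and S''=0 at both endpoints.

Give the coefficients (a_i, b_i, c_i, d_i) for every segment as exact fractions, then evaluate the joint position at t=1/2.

Δ: Δ0=-2, Δ1=5/2, Δ2=-1
row 1: diag=8, rhs=27; c'=1/4, d'=27/8
row 2: denom=10−2·1/4=19/2; d'=(-21−2·27/8)/(19/2)=-111/38
back: M2=-111/38
back: M1=27/8−1/4·-111/38=78/19
M: M0=0, M1=78/19, M2=-111/38, M3=0
seg 0: a=0, c=M0/2=0, d=(M1−M0)/(6·2)=13/38, b=Δ0−h0·(2M0+M1)/6=-64/19
seg 1: a=-4, c=M1/2=39/19, d=(M2−M1)/(6·2)=-89/152, b=Δ1−h1·(2M1+M2)/6=14/19
seg 2: a=1, c=M2/2=-111/76, d=(M3−M2)/(6·3)=37/228, b=Δ2−h2·(2M2+M3)/6=73/38
t_q=1/2 → seg 0, τ=1/2; S=0+-64/19·τ+0·τ²+13/38·τ³=-499/304

  seg 0: a=0 b=-64/19 c=0 d=13/38
  seg 1: a=-4 b=14/19 c=39/19 d=-89/152
  seg 2: a=1 b=73/38 c=-111/76 d=37/228
S(1/2) = -499/304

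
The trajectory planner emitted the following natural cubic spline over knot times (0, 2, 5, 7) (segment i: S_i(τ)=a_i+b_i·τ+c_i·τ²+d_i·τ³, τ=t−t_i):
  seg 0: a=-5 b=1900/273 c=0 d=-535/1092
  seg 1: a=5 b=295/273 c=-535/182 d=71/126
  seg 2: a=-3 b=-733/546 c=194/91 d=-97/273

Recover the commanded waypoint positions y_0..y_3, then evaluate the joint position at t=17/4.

y_0 = S_0(0) = a_0 = -5
y_1 = S_1(0) = a_1 = 5
y_2 = S_2(0) = a_2 = -3
y_3 = S_2(2) = 0
t_q=17/4 is in segment 1 (τ=9/4); S_1(τ)=-12017/11648

y_0=-5 y_1=5 y_2=-3 y_3=0
S(17/4) = -12017/11648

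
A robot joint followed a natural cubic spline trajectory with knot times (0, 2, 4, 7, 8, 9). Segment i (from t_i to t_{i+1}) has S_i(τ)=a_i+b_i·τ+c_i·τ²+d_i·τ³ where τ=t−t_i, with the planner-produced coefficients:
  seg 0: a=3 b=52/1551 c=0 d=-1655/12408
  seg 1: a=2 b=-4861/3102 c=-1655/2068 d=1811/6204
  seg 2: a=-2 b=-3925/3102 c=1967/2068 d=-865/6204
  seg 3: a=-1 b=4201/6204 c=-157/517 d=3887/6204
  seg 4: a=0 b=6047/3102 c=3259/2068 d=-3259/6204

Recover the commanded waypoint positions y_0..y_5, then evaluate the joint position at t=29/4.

y_0 = S_0(0) = a_0 = 3
y_1 = S_1(0) = a_1 = 2
y_2 = S_2(0) = a_2 = -2
y_3 = S_3(0) = a_3 = -1
y_4 = S_4(0) = a_4 = 0
y_5 = S_4(1) = 3
t_q=29/4 is in segment 3 (τ=1/4); S_3(τ)=-111163/132352

y_0=3 y_1=2 y_2=-2 y_3=-1 y_4=0 y_5=3
S(29/4) = -111163/132352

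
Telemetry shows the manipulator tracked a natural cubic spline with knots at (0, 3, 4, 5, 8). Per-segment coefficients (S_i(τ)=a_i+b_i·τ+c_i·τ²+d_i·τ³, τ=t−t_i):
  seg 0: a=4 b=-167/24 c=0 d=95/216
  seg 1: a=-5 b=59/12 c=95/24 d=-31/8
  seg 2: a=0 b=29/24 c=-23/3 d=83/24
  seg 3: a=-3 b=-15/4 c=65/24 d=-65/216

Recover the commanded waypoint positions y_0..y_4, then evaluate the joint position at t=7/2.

y_0=4 y_1=-5 y_2=0 y_3=-3 y_4=2
S(7/2) = -391/192

y_0 = S_0(0) = a_0 = 4
y_1 = S_1(0) = a_1 = -5
y_2 = S_2(0) = a_2 = 0
y_3 = S_3(0) = a_3 = -3
y_4 = S_3(3) = 2
t_q=7/2 is in segment 1 (τ=1/2); S_1(τ)=-391/192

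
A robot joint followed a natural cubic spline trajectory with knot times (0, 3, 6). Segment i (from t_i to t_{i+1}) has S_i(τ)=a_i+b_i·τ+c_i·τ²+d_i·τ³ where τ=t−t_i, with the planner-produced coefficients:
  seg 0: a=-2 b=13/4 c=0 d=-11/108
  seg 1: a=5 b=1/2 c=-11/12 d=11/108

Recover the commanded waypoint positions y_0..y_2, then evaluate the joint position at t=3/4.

y_0=-2 y_1=5 y_2=1
S(3/4) = 101/256

y_0 = S_0(0) = a_0 = -2
y_1 = S_1(0) = a_1 = 5
y_2 = S_1(3) = 1
t_q=3/4 is in segment 0 (τ=3/4); S_0(τ)=101/256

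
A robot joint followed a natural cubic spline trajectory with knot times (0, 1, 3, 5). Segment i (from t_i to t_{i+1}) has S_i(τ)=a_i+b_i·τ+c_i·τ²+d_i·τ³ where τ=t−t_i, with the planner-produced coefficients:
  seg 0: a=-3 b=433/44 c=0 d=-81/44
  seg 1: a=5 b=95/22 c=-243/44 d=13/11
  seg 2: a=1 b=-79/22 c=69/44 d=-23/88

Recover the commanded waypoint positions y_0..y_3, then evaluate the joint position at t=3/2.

y_0 = S_0(0) = a_0 = -3
y_1 = S_1(0) = a_1 = 5
y_2 = S_2(0) = a_2 = 1
y_3 = S_2(2) = -2
t_q=3/2 is in segment 1 (τ=1/2); S_1(τ)=1043/176

y_0=-3 y_1=5 y_2=1 y_3=-2
S(3/2) = 1043/176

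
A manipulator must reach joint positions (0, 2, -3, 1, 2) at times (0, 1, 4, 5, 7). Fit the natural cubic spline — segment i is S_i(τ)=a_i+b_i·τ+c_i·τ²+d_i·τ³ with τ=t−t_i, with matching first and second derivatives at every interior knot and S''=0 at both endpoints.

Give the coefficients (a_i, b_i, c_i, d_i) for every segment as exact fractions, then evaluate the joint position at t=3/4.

  seg 0: a=0 b=5573/1932 c=0 d=-1709/1932
  seg 1: a=2 b=223/966 c=-1709/644 d=3905/5796
  seg 2: a=-3 b=4829/1932 c=549/161 d=-527/276
  seg 3: a=1 b=3469/966 c=-1493/644 d=1493/3864
S(3/4) = 10541/5888

Δ: Δ0=2, Δ1=-5/3, Δ2=4, Δ3=1/2
row 1: diag=8, rhs=-22; c'=3/8, d'=-11/4
row 2: denom=8−3·3/8=55/8; d'=(34−3·-11/4)/(55/8)=338/55
row 3: denom=6−1·8/55=322/55; d'=(-21−1·338/55)/(322/55)=-1493/322
back: M3=-1493/322
back: M2=338/55−8/55·-1493/322=1098/161
back: M1=-11/4−3/8·1098/161=-1709/322
M: M0=0, M1=-1709/322, M2=1098/161, M3=-1493/322, M4=0
seg 0: a=0, c=M0/2=0, d=(M1−M0)/(6·1)=-1709/1932, b=Δ0−h0·(2M0+M1)/6=5573/1932
seg 1: a=2, c=M1/2=-1709/644, d=(M2−M1)/(6·3)=3905/5796, b=Δ1−h1·(2M1+M2)/6=223/966
seg 2: a=-3, c=M2/2=549/161, d=(M3−M2)/(6·1)=-527/276, b=Δ2−h2·(2M2+M3)/6=4829/1932
seg 3: a=1, c=M3/2=-1493/644, d=(M4−M3)/(6·2)=1493/3864, b=Δ3−h3·(2M3+M4)/6=3469/966
t_q=3/4 → seg 0, τ=3/4; S=0+5573/1932·τ+0·τ²+-1709/1932·τ³=10541/5888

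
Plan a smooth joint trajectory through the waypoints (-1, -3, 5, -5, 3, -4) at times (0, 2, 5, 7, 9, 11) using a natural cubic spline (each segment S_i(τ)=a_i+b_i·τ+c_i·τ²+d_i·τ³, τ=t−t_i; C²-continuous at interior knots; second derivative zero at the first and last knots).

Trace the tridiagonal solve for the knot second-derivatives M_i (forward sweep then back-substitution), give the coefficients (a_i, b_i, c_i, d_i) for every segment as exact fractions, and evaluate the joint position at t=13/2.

  seg 0: a=-1 b=-9832/3855 c=0 d=5977/15420
  seg 1: a=-3 b=8099/3855 c=5977/2570 d=-16477/23130
  seg 2: a=5 b=-24509/7710 c=-1050/257 d=48959/30840
  seg 3: a=-5 b=-1816/3855 c=27959/5140 d=-9881/6168
  seg 4: a=3 b=15907/7710 c=-10723/2570 d=10723/15420
S(13/2) = -296313/82240

Δ: Δ0=-1, Δ1=8/3, Δ2=-5, Δ3=4, Δ4=-7/2
row 1: diag=10, rhs=22; c'=3/10, d'=11/5
row 2: denom=10−3·3/10=91/10; d'=(-46−3·11/5)/(91/10)=-526/91
row 3: denom=8−2·20/91=688/91; d'=(54−2·-526/91)/(688/91)=2983/344
row 4: denom=8−2·91/344=1285/172; d'=(-45−2·2983/344)/(1285/172)=-10723/1285
back: M4=-10723/1285
back: M3=2983/344−91/344·-10723/1285=27959/2570
back: M2=-526/91−20/91·27959/2570=-2100/257
back: M1=11/5−3/10·-2100/257=5977/1285
M: M0=0, M1=5977/1285, M2=-2100/257, M3=27959/2570, M4=-10723/1285, M5=0
seg 0: a=-1, c=M0/2=0, d=(M1−M0)/(6·2)=5977/15420, b=Δ0−h0·(2M0+M1)/6=-9832/3855
seg 1: a=-3, c=M1/2=5977/2570, d=(M2−M1)/(6·3)=-16477/23130, b=Δ1−h1·(2M1+M2)/6=8099/3855
seg 2: a=5, c=M2/2=-1050/257, d=(M3−M2)/(6·2)=48959/30840, b=Δ2−h2·(2M2+M3)/6=-24509/7710
seg 3: a=-5, c=M3/2=27959/5140, d=(M4−M3)/(6·2)=-9881/6168, b=Δ3−h3·(2M3+M4)/6=-1816/3855
seg 4: a=3, c=M4/2=-10723/2570, d=(M5−M4)/(6·2)=10723/15420, b=Δ4−h4·(2M4+M5)/6=15907/7710
t_q=13/2 → seg 2, τ=3/2; S=5+-24509/7710·τ+-1050/257·τ²+48959/30840·τ³=-296313/82240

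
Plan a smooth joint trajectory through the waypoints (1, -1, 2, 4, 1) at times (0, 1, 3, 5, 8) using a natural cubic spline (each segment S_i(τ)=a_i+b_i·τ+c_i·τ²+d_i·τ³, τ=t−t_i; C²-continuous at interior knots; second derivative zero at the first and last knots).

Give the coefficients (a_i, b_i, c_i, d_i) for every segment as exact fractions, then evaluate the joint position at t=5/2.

Δ: Δ0=-2, Δ1=3/2, Δ2=1, Δ3=-1
row 1: diag=6, rhs=21; c'=1/3, d'=7/2
row 2: denom=8−2·1/3=22/3; d'=(-3−2·7/2)/(22/3)=-15/11
row 3: denom=10−2·3/11=104/11; d'=(-12−2·-15/11)/(104/11)=-51/52
back: M3=-51/52
back: M2=-15/11−3/11·-51/52=-57/52
back: M1=7/2−1/3·-57/52=201/52
M: M0=0, M1=201/52, M2=-57/52, M3=-51/52, M4=0
seg 0: a=1, c=M0/2=0, d=(M1−M0)/(6·1)=67/104, b=Δ0−h0·(2M0+M1)/6=-275/104
seg 1: a=-1, c=M1/2=201/104, d=(M2−M1)/(6·2)=-43/104, b=Δ1−h1·(2M1+M2)/6=-37/52
seg 2: a=2, c=M2/2=-57/104, d=(M3−M2)/(6·2)=1/104, b=Δ2−h2·(2M2+M3)/6=107/52
seg 3: a=4, c=M3/2=-51/104, d=(M4−M3)/(6·3)=17/312, b=Δ3−h3·(2M3+M4)/6=-1/52
t_q=5/2 → seg 1, τ=3/2; S=-1+-37/52·τ+201/104·τ²+-43/104·τ³=737/832

  seg 0: a=1 b=-275/104 c=0 d=67/104
  seg 1: a=-1 b=-37/52 c=201/104 d=-43/104
  seg 2: a=2 b=107/52 c=-57/104 d=1/104
  seg 3: a=4 b=-1/52 c=-51/104 d=17/312
S(5/2) = 737/832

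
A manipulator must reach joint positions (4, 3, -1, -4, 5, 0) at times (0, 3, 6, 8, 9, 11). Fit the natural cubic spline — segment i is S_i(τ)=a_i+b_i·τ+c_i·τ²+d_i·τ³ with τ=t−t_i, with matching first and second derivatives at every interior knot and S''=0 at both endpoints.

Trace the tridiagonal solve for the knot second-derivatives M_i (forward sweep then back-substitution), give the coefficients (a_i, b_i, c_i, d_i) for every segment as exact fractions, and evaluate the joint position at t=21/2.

Δ: Δ0=-1/3, Δ1=-4/3, Δ2=-3/2, Δ3=9, Δ4=-5/2
row 1: diag=12, rhs=-6; c'=1/4, d'=-1/2
row 2: denom=10−3·1/4=37/4; d'=(-1−3·-1/2)/(37/4)=2/37
row 3: denom=6−2·8/37=206/37; d'=(63−2·2/37)/(206/37)=2327/206
row 4: denom=6−1·37/206=1199/206; d'=(-69−1·2327/206)/(1199/206)=-16541/1199
back: M4=-16541/1199
back: M3=2327/206−37/206·-16541/1199=16515/1199
back: M2=2/37−8/37·16515/1199=-3506/1199
back: M1=-1/2−1/4·-3506/1199=277/1199
M: M0=0, M1=277/1199, M2=-3506/1199, M3=16515/1199, M4=-16541/1199, M5=0
seg 0: a=4, c=M0/2=0, d=(M1−M0)/(6·3)=277/21582, b=Δ0−h0·(2M0+M1)/6=-3229/7194
seg 1: a=3, c=M1/2=277/2398, d=(M2−M1)/(6·3)=-1261/7194, b=Δ1−h1·(2M1+M2)/6=-368/3597
seg 2: a=-1, c=M2/2=-1753/1199, d=(M3−M2)/(6·2)=20021/14388, b=Δ2−h2·(2M2+M3)/6=-29797/7194
seg 3: a=-4, c=M3/2=16515/2398, d=(M4−M3)/(6·1)=-16528/3597, b=Δ3−h3·(2M3+M4)/6=4387/654
seg 4: a=5, c=M4/2=-16541/2398, d=(M5−M4)/(6·2)=16541/14388, b=Δ4−h4·(2M4+M5)/6=48179/7194
t_q=21/2 → seg 4, τ=3/2; S=5+48179/7194·τ+-16541/2398·τ²+16541/14388·τ³=130665/38368

  seg 0: a=4 b=-3229/7194 c=0 d=277/21582
  seg 1: a=3 b=-368/3597 c=277/2398 d=-1261/7194
  seg 2: a=-1 b=-29797/7194 c=-1753/1199 d=20021/14388
  seg 3: a=-4 b=4387/654 c=16515/2398 d=-16528/3597
  seg 4: a=5 b=48179/7194 c=-16541/2398 d=16541/14388
S(21/2) = 130665/38368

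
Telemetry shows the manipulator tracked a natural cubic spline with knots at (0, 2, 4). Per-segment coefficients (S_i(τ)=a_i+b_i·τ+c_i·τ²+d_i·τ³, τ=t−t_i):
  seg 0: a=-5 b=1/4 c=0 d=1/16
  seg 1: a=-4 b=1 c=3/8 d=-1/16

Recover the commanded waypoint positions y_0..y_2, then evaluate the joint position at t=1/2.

y_0=-5 y_1=-4 y_2=-1
S(1/2) = -623/128

y_0 = S_0(0) = a_0 = -5
y_1 = S_1(0) = a_1 = -4
y_2 = S_1(2) = -1
t_q=1/2 is in segment 0 (τ=1/2); S_0(τ)=-623/128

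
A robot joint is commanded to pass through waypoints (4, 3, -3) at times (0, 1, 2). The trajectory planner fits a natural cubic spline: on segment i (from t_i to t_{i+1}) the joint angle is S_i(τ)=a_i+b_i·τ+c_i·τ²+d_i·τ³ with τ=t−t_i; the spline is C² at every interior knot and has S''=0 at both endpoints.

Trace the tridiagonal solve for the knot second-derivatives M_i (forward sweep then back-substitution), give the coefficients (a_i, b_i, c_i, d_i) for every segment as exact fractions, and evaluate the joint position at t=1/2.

Δ: Δ0=-1, Δ1=-6
row 1: diag=4, rhs=-30; c'=1/4, d'=-15/2
back: M1=-15/2
M: M0=0, M1=-15/2, M2=0
seg 0: a=4, c=M0/2=0, d=(M1−M0)/(6·1)=-5/4, b=Δ0−h0·(2M0+M1)/6=1/4
seg 1: a=3, c=M1/2=-15/4, d=(M2−M1)/(6·1)=5/4, b=Δ1−h1·(2M1+M2)/6=-7/2
t_q=1/2 → seg 0, τ=1/2; S=4+1/4·τ+0·τ²+-5/4·τ³=127/32

  seg 0: a=4 b=1/4 c=0 d=-5/4
  seg 1: a=3 b=-7/2 c=-15/4 d=5/4
S(1/2) = 127/32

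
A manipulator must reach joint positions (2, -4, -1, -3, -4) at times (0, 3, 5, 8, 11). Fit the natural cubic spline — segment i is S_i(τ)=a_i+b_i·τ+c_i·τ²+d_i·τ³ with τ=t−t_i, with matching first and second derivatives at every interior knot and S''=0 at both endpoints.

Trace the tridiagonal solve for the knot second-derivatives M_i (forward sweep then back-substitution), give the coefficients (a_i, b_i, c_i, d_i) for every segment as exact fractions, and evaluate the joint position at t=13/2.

Δ: Δ0=-2, Δ1=3/2, Δ2=-2/3, Δ3=-1/3
row 1: diag=10, rhs=21; c'=1/5, d'=21/10
row 2: denom=10−2·1/5=48/5; d'=(-13−2·21/10)/(48/5)=-43/24
row 3: denom=12−3·5/16=177/16; d'=(2−3·-43/24)/(177/16)=2/3
back: M3=2/3
back: M2=-43/24−5/16·2/3=-2
back: M1=21/10−1/5·-2=5/2
M: M0=0, M1=5/2, M2=-2, M3=2/3, M4=0
seg 0: a=2, c=M0/2=0, d=(M1−M0)/(6·3)=5/36, b=Δ0−h0·(2M0+M1)/6=-13/4
seg 1: a=-4, c=M1/2=5/4, d=(M2−M1)/(6·2)=-3/8, b=Δ1−h1·(2M1+M2)/6=1/2
seg 2: a=-1, c=M2/2=-1, d=(M3−M2)/(6·3)=4/27, b=Δ2−h2·(2M2+M3)/6=1
seg 3: a=-3, c=M3/2=1/3, d=(M4−M3)/(6·3)=-1/27, b=Δ3−h3·(2M3+M4)/6=-1
t_q=13/2 → seg 2, τ=3/2; S=-1+1·τ+-1·τ²+4/27·τ³=-5/4

  seg 0: a=2 b=-13/4 c=0 d=5/36
  seg 1: a=-4 b=1/2 c=5/4 d=-3/8
  seg 2: a=-1 b=1 c=-1 d=4/27
  seg 3: a=-3 b=-1 c=1/3 d=-1/27
S(13/2) = -5/4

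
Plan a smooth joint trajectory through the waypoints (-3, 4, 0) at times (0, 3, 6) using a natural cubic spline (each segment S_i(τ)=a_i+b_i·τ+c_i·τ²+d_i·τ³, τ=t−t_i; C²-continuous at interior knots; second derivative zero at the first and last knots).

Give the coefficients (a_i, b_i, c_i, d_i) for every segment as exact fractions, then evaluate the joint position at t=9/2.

Δ: Δ0=7/3, Δ1=-4/3
row 1: diag=12, rhs=-22; c'=1/4, d'=-11/6
back: M1=-11/6
M: M0=0, M1=-11/6, M2=0
seg 0: a=-3, c=M0/2=0, d=(M1−M0)/(6·3)=-11/108, b=Δ0−h0·(2M0+M1)/6=13/4
seg 1: a=4, c=M1/2=-11/12, d=(M2−M1)/(6·3)=11/108, b=Δ1−h1·(2M1+M2)/6=1/2
t_q=9/2 → seg 1, τ=3/2; S=4+1/2·τ+-11/12·τ²+11/108·τ³=97/32

  seg 0: a=-3 b=13/4 c=0 d=-11/108
  seg 1: a=4 b=1/2 c=-11/12 d=11/108
S(9/2) = 97/32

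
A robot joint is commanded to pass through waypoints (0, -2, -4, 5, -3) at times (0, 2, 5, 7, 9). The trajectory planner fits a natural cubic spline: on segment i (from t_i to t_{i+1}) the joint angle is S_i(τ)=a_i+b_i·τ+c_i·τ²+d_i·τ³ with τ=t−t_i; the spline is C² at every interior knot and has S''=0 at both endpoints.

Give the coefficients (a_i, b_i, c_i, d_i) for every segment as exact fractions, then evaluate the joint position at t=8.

Δ: Δ0=-1, Δ1=-2/3, Δ2=9/2, Δ3=-4
row 1: diag=10, rhs=2; c'=3/10, d'=1/5
row 2: denom=10−3·3/10=91/10; d'=(31−3·1/5)/(91/10)=304/91
row 3: denom=8−2·20/91=688/91; d'=(-51−2·304/91)/(688/91)=-5249/688
back: M3=-5249/688
back: M2=304/91−20/91·-5249/688=863/172
back: M1=1/5−3/10·863/172=-449/344
M: M0=0, M1=-449/344, M2=863/172, M3=-5249/688, M4=0
seg 0: a=0, c=M0/2=0, d=(M1−M0)/(6·2)=-449/4128, b=Δ0−h0·(2M0+M1)/6=-583/1032
seg 1: a=-2, c=M1/2=-449/688, d=(M2−M1)/(6·3)=725/2064, b=Δ1−h1·(2M1+M2)/6=-965/516
seg 2: a=-4, c=M2/2=863/344, d=(M3−M2)/(6·2)=-8701/8256, b=Δ2−h2·(2M2+M3)/6=7633/2064
seg 3: a=5, c=M3/2=-5249/1376, d=(M4−M3)/(6·2)=5249/8256, b=Δ3−h3·(2M3+M4)/6=1121/1032
t_q=8 → seg 3, τ=1; S=5+1121/1032·τ+-5249/1376·τ²+5249/8256·τ³=8001/2752

  seg 0: a=0 b=-583/1032 c=0 d=-449/4128
  seg 1: a=-2 b=-965/516 c=-449/688 d=725/2064
  seg 2: a=-4 b=7633/2064 c=863/344 d=-8701/8256
  seg 3: a=5 b=1121/1032 c=-5249/1376 d=5249/8256
S(8) = 8001/2752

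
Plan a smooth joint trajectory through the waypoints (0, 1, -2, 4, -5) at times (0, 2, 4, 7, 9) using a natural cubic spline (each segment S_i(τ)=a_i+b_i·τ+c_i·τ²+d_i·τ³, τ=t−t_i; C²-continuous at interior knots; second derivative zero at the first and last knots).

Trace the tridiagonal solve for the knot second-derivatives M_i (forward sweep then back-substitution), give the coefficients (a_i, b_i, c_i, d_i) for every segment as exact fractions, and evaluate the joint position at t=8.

  seg 0: a=0 b=463/344 c=0 d=-291/1376
  seg 1: a=1 b=-205/172 c=-873/688 d=767/1376
  seg 2: a=-2 b=145/344 c=357/172 d=-533/1032
  seg 3: a=4 b=-46/43 c=-885/344 d=295/688
S(8) = 541/688

Δ: Δ0=1/2, Δ1=-3/2, Δ2=2, Δ3=-9/2
row 1: diag=8, rhs=-12; c'=1/4, d'=-3/2
row 2: denom=10−2·1/4=19/2; d'=(21−2·-3/2)/(19/2)=48/19
row 3: denom=10−3·6/19=172/19; d'=(-39−3·48/19)/(172/19)=-885/172
back: M3=-885/172
back: M2=48/19−6/19·-885/172=357/86
back: M1=-3/2−1/4·357/86=-873/344
M: M0=0, M1=-873/344, M2=357/86, M3=-885/172, M4=0
seg 0: a=0, c=M0/2=0, d=(M1−M0)/(6·2)=-291/1376, b=Δ0−h0·(2M0+M1)/6=463/344
seg 1: a=1, c=M1/2=-873/688, d=(M2−M1)/(6·2)=767/1376, b=Δ1−h1·(2M1+M2)/6=-205/172
seg 2: a=-2, c=M2/2=357/172, d=(M3−M2)/(6·3)=-533/1032, b=Δ2−h2·(2M2+M3)/6=145/344
seg 3: a=4, c=M3/2=-885/344, d=(M4−M3)/(6·2)=295/688, b=Δ3−h3·(2M3+M4)/6=-46/43
t_q=8 → seg 3, τ=1; S=4+-46/43·τ+-885/344·τ²+295/688·τ³=541/688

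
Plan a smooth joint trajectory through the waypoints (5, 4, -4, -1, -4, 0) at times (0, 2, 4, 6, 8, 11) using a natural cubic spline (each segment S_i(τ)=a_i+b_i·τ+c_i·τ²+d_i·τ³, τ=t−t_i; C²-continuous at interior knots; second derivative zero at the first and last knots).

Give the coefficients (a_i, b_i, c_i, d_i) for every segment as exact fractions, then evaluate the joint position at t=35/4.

  seg 0: a=5 b=143/159 c=0 d=-445/1272
  seg 1: a=4 b=-1049/318 c=-445/212 d=139/159
  seg 2: a=-4 b=-383/318 c=667/212 d=-1141/1272
  seg 3: a=-1 b=98/159 c=-237/106 d=749/1272
  seg 4: a=-4 b=-401/318 c=275/212 d=-275/1908
S(35/4) = -58029/13568

Δ: Δ0=-1/2, Δ1=-4, Δ2=3/2, Δ3=-3/2, Δ4=4/3
row 1: diag=8, rhs=-21; c'=1/4, d'=-21/8
row 2: denom=8−2·1/4=15/2; d'=(33−2·-21/8)/(15/2)=51/10
row 3: denom=8−2·4/15=112/15; d'=(-18−2·51/10)/(112/15)=-423/112
row 4: denom=10−2·15/56=265/28; d'=(17−2·-423/112)/(265/28)=275/106
back: M4=275/106
back: M3=-423/112−15/56·275/106=-237/53
back: M2=51/10−4/15·-237/53=667/106
back: M1=-21/8−1/4·667/106=-445/106
M: M0=0, M1=-445/106, M2=667/106, M3=-237/53, M4=275/106, M5=0
seg 0: a=5, c=M0/2=0, d=(M1−M0)/(6·2)=-445/1272, b=Δ0−h0·(2M0+M1)/6=143/159
seg 1: a=4, c=M1/2=-445/212, d=(M2−M1)/(6·2)=139/159, b=Δ1−h1·(2M1+M2)/6=-1049/318
seg 2: a=-4, c=M2/2=667/212, d=(M3−M2)/(6·2)=-1141/1272, b=Δ2−h2·(2M2+M3)/6=-383/318
seg 3: a=-1, c=M3/2=-237/106, d=(M4−M3)/(6·2)=749/1272, b=Δ3−h3·(2M3+M4)/6=98/159
seg 4: a=-4, c=M4/2=275/212, d=(M5−M4)/(6·3)=-275/1908, b=Δ4−h4·(2M4+M5)/6=-401/318
t_q=35/4 → seg 4, τ=3/4; S=-4+-401/318·τ+275/212·τ²+-275/1908·τ³=-58029/13568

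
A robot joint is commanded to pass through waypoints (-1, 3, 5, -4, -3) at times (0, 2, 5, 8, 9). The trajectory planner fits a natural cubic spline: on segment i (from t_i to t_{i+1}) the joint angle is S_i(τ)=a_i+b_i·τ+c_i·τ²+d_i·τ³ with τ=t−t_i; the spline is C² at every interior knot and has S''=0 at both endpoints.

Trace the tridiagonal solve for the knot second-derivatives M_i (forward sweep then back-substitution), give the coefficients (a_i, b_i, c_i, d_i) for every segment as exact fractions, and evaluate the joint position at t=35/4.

Δ: Δ0=2, Δ1=2/3, Δ2=-3, Δ3=1
row 1: diag=10, rhs=-8; c'=3/10, d'=-4/5
row 2: denom=12−3·3/10=111/10; d'=(-22−3·-4/5)/(111/10)=-196/111
row 3: denom=8−3·10/37=266/37; d'=(24−3·-196/111)/(266/37)=542/133
back: M3=542/133
back: M2=-196/111−10/37·542/133=-1144/399
back: M1=-4/5−3/10·-1144/399=8/133
M: M0=0, M1=8/133, M2=-1144/399, M3=542/133, M4=0
seg 0: a=-1, c=M0/2=0, d=(M1−M0)/(6·2)=2/399, b=Δ0−h0·(2M0+M1)/6=790/399
seg 1: a=3, c=M1/2=4/133, d=(M2−M1)/(6·3)=-584/3591, b=Δ1−h1·(2M1+M2)/6=814/399
seg 2: a=5, c=M2/2=-572/399, d=(M3−M2)/(6·3)=1385/3591, b=Δ2−h2·(2M2+M3)/6=-866/399
seg 3: a=-4, c=M3/2=271/133, d=(M4−M3)/(6·1)=-271/399, b=Δ3−h3·(2M3+M4)/6=-143/399
t_q=35/4 → seg 3, τ=3/4; S=-4+-143/399·τ+271/133·τ²+-271/399·τ³=-29019/8512

  seg 0: a=-1 b=790/399 c=0 d=2/399
  seg 1: a=3 b=814/399 c=4/133 d=-584/3591
  seg 2: a=5 b=-866/399 c=-572/399 d=1385/3591
  seg 3: a=-4 b=-143/399 c=271/133 d=-271/399
S(35/4) = -29019/8512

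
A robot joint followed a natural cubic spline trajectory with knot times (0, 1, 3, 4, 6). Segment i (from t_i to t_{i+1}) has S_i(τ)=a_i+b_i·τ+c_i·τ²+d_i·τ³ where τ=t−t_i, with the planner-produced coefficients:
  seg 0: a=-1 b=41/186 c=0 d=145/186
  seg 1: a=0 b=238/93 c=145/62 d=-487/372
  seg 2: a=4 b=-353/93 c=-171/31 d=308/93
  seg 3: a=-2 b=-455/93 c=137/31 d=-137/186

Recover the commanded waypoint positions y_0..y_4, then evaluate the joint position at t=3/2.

y_0=-1 y_1=0 y_2=4 y_3=-2 y_4=0
S(3/2) = 1687/992

y_0 = S_0(0) = a_0 = -1
y_1 = S_1(0) = a_1 = 0
y_2 = S_2(0) = a_2 = 4
y_3 = S_3(0) = a_3 = -2
y_4 = S_3(2) = 0
t_q=3/2 is in segment 1 (τ=1/2); S_1(τ)=1687/992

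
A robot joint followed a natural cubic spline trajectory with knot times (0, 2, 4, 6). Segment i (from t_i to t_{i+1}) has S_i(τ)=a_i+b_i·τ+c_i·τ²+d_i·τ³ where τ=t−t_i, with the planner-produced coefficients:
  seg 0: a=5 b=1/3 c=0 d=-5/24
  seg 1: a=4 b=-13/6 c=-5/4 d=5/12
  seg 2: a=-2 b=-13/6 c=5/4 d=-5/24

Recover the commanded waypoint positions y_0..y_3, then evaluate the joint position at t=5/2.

y_0=5 y_1=4 y_2=-2 y_3=-3
S(5/2) = 85/32

y_0 = S_0(0) = a_0 = 5
y_1 = S_1(0) = a_1 = 4
y_2 = S_2(0) = a_2 = -2
y_3 = S_2(2) = -3
t_q=5/2 is in segment 1 (τ=1/2); S_1(τ)=85/32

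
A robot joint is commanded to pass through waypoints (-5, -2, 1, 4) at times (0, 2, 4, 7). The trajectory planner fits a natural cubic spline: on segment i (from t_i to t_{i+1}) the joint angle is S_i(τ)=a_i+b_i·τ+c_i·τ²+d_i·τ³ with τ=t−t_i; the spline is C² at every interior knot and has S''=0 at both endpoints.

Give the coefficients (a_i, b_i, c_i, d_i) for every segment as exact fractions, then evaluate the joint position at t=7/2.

Δ: Δ0=3/2, Δ1=3/2, Δ2=1
row 1: diag=8, rhs=0; c'=1/4, d'=0
row 2: denom=10−2·1/4=19/2; d'=(-3−2·0)/(19/2)=-6/19
back: M2=-6/19
back: M1=0−1/4·-6/19=3/38
M: M0=0, M1=3/38, M2=-6/19, M3=0
seg 0: a=-5, c=M0/2=0, d=(M1−M0)/(6·2)=1/152, b=Δ0−h0·(2M0+M1)/6=28/19
seg 1: a=-2, c=M1/2=3/76, d=(M2−M1)/(6·2)=-5/152, b=Δ1−h1·(2M1+M2)/6=59/38
seg 2: a=1, c=M2/2=-3/19, d=(M3−M2)/(6·3)=1/57, b=Δ2−h2·(2M2+M3)/6=25/19
t_q=7/2 → seg 1, τ=3/2; S=-2+59/38·τ+3/76·τ²+-5/152·τ³=373/1216

  seg 0: a=-5 b=28/19 c=0 d=1/152
  seg 1: a=-2 b=59/38 c=3/76 d=-5/152
  seg 2: a=1 b=25/19 c=-3/19 d=1/57
S(7/2) = 373/1216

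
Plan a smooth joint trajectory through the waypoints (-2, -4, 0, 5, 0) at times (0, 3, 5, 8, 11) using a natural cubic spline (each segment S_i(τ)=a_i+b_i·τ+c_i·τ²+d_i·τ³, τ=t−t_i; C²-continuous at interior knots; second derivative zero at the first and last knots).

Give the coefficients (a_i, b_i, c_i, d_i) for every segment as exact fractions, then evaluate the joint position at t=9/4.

Δ: Δ0=-2/3, Δ1=2, Δ2=5/3, Δ3=-5/3
row 1: diag=10, rhs=16; c'=1/5, d'=8/5
row 2: denom=10−2·1/5=48/5; d'=(-2−2·8/5)/(48/5)=-13/24
row 3: denom=12−3·5/16=177/16; d'=(-20−3·-13/24)/(177/16)=-98/59
back: M3=-98/59
back: M2=-13/24−5/16·-98/59=-4/177
back: M1=8/5−1/5·-4/177=284/177
M: M0=0, M1=284/177, M2=-4/177, M3=-98/59, M4=0
seg 0: a=-2, c=M0/2=0, d=(M1−M0)/(6·3)=142/1593, b=Δ0−h0·(2M0+M1)/6=-260/177
seg 1: a=-4, c=M1/2=142/177, d=(M2−M1)/(6·2)=-8/59, b=Δ1−h1·(2M1+M2)/6=166/177
seg 2: a=0, c=M2/2=-2/177, d=(M3−M2)/(6·3)=-145/1593, b=Δ2−h2·(2M2+M3)/6=446/177
seg 3: a=5, c=M3/2=-49/59, d=(M4−M3)/(6·3)=49/531, b=Δ3−h3·(2M3+M4)/6=-1/177
t_q=9/4 → seg 0, τ=9/4; S=-2+-260/177·τ+0·τ²+142/1593·τ³=-8099/1888

  seg 0: a=-2 b=-260/177 c=0 d=142/1593
  seg 1: a=-4 b=166/177 c=142/177 d=-8/59
  seg 2: a=0 b=446/177 c=-2/177 d=-145/1593
  seg 3: a=5 b=-1/177 c=-49/59 d=49/531
S(9/4) = -8099/1888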